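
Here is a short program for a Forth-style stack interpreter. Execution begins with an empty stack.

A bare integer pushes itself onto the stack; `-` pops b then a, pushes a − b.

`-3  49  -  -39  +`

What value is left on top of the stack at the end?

-3   [-3]
49   [-3, 49]
-    [-52]
-39  [-52, -39]
+    [-91]

-91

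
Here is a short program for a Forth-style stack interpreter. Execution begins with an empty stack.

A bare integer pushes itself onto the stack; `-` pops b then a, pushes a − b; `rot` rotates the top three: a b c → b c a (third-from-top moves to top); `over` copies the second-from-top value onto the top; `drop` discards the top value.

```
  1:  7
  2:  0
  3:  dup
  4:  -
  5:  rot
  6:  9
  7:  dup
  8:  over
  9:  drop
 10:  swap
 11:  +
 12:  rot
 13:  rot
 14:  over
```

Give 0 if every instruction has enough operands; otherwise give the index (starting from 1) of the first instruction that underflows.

7    7
0    7 0
dup  7 0 0
-    7 0
rot  — needs 3 operands, stack has 2 → underflow

5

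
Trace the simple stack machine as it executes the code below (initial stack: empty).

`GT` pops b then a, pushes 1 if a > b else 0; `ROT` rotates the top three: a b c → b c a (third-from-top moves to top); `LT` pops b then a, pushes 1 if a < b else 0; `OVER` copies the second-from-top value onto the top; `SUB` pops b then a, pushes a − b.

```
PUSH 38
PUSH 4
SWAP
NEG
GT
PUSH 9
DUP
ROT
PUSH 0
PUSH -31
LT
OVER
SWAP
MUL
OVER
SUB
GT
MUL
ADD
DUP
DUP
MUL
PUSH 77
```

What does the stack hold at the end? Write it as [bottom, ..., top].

[18, 324, 77]

PUSH 38  : 38
PUSH 4   : 38 4
SWAP     : 4 38
NEG      : 4 -38
GT       : 1
PUSH 9   : 1 9
DUP      : 1 9 9
ROT      : 9 9 1
PUSH 0   : 9 9 1 0
PUSH -31 : 9 9 1 0 -31
LT       : 9 9 1 0
OVER     : 9 9 1 0 1
SWAP     : 9 9 1 1 0
MUL      : 9 9 1 0
OVER     : 9 9 1 0 1
SUB      : 9 9 1 -1
GT       : 9 9 1
MUL      : 9 9
ADD      : 18
DUP      : 18 18
DUP      : 18 18 18
MUL      : 18 324
PUSH 77  : 18 324 77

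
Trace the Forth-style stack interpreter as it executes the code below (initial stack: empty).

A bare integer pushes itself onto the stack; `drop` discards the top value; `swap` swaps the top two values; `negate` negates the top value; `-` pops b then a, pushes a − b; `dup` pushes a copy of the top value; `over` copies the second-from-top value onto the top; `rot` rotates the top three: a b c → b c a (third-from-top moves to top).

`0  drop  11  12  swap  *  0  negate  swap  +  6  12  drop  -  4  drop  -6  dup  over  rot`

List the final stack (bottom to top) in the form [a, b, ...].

[126, -6, -6, -6]

0      → 0
drop   → (empty)
11     → 11
12     → 11 12
swap   → 12 11
*      → 132
0      → 132 0
negate → 132 0
swap   → 0 132
+      → 132
6      → 132 6
12     → 132 6 12
drop   → 132 6
-      → 126
4      → 126 4
drop   → 126
-6     → 126 -6
dup    → 126 -6 -6
over   → 126 -6 -6 -6
rot    → 126 -6 -6 -6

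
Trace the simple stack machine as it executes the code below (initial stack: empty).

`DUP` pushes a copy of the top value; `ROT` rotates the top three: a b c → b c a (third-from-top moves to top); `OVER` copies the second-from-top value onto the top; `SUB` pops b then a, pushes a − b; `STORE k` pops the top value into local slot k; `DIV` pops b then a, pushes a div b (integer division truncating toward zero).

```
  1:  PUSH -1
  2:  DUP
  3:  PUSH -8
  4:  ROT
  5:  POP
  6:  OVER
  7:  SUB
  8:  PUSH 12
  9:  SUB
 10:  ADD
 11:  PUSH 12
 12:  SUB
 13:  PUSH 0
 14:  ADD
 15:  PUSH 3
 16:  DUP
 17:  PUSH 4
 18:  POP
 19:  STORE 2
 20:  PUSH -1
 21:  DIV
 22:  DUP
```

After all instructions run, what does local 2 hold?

PUSH -1 -> -1
DUP     -> -1 -1
PUSH -8 -> -1 -1 -8
ROT     -> -1 -8 -1
POP     -> -1 -8
OVER    -> -1 -8 -1
SUB     -> -1 -7
PUSH 12 -> -1 -7 12
SUB     -> -1 -19
ADD     -> -20
PUSH 12 -> -20 12
SUB     -> -32
PUSH 0  -> -32 0
ADD     -> -32
PUSH 3  -> -32 3
DUP     -> -32 3 3
PUSH 4  -> -32 3 3 4
POP     -> -32 3 3
STORE 2 -> -32 3
PUSH -1 -> -32 3 -1
DIV     -> -32 -3
DUP     -> -32 -3 -3

3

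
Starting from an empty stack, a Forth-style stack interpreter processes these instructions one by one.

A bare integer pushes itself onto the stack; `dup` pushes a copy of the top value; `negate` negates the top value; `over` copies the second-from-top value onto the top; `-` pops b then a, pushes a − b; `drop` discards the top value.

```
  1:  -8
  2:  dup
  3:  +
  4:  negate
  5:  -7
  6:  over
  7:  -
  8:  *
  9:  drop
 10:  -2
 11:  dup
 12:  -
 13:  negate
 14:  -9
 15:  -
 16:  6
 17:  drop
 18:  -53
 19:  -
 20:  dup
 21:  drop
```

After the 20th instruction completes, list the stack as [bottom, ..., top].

[62, 62]

-8     : [-8]
dup    : [-8, -8]
+      : [-16]
negate : [16]
-7     : [16, -7]
over   : [16, -7, 16]
-      : [16, -23]
*      : [-368]
drop   : []
-2     : [-2]
dup    : [-2, -2]
-      : [0]
negate : [0]
-9     : [0, -9]
-      : [9]
6      : [9, 6]
drop   : [9]
-53    : [9, -53]
-      : [62]
dup    : [62, 62]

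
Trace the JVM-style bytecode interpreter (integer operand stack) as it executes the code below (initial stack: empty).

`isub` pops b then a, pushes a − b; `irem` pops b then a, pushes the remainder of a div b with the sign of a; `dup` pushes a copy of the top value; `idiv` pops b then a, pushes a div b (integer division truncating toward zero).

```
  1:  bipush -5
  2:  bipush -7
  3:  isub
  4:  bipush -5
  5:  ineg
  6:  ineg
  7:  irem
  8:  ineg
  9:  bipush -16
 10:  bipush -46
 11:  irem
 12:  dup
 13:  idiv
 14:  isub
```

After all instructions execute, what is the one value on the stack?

-3

bipush -5  : -5
bipush -7  : -5 -7
isub       : 2
bipush -5  : 2 -5
ineg       : 2 5
ineg       : 2 -5
irem       : 2
ineg       : -2
bipush -16 : -2 -16
bipush -46 : -2 -16 -46
irem       : -2 -16
dup        : -2 -16 -16
idiv       : -2 1
isub       : -3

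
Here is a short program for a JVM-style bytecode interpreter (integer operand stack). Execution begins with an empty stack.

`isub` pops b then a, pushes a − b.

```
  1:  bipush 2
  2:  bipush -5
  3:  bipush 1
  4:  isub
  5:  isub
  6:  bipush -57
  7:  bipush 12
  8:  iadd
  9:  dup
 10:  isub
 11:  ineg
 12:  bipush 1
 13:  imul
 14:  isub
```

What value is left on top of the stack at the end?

8

bipush 2   -> [2]
bipush -5  -> [2, -5]
bipush 1   -> [2, -5, 1]
isub       -> [2, -6]
isub       -> [8]
bipush -57 -> [8, -57]
bipush 12  -> [8, -57, 12]
iadd       -> [8, -45]
dup        -> [8, -45, -45]
isub       -> [8, 0]
ineg       -> [8, 0]
bipush 1   -> [8, 0, 1]
imul       -> [8, 0]
isub       -> [8]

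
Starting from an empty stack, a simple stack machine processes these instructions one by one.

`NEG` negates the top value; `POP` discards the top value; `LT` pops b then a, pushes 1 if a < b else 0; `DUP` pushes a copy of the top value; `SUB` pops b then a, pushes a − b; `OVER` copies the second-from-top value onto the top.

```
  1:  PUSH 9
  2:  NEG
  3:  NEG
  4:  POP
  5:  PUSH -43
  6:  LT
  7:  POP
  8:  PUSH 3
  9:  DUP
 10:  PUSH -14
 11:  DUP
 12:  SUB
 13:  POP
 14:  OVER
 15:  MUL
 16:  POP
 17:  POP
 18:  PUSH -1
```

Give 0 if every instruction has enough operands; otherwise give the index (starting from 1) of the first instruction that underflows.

PUSH 9   : [9]
NEG      : [-9]
NEG      : [9]
POP      : []
PUSH -43 : [-43]
LT  — needs 2 operands, stack has 1 → underflow

6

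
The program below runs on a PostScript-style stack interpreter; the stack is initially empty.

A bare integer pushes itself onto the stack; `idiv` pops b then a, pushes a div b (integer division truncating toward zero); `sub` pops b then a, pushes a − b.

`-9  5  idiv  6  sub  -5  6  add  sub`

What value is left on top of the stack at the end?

-9   → -9
5    → -9 5
idiv → -1
6    → -1 6
sub  → -7
-5   → -7 -5
6    → -7 -5 6
add  → -7 1
sub  → -8

-8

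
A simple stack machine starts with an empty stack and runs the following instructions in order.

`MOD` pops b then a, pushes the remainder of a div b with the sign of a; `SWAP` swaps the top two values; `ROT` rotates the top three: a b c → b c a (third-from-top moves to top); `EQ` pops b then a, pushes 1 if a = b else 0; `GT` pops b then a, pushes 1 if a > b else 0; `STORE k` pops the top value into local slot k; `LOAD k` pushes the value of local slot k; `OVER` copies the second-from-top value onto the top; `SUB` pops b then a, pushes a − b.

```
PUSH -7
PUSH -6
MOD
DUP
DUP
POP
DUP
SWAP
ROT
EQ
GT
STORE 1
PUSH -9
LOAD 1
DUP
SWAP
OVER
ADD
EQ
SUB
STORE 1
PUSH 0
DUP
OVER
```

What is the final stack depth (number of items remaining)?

PUSH -7 : [-7]
PUSH -6 : [-7, -6]
MOD     : [-1]
DUP     : [-1, -1]
DUP     : [-1, -1, -1]
POP     : [-1, -1]
DUP     : [-1, -1, -1]
SWAP    : [-1, -1, -1]
ROT     : [-1, -1, -1]
EQ      : [-1, 1]
GT      : [0]
STORE 1 : []
PUSH -9 : [-9]
LOAD 1  : [-9, 0]
DUP     : [-9, 0, 0]
SWAP    : [-9, 0, 0]
OVER    : [-9, 0, 0, 0]
ADD     : [-9, 0, 0]
EQ      : [-9, 1]
SUB     : [-10]
STORE 1 : []
PUSH 0  : [0]
DUP     : [0, 0]
OVER    : [0, 0, 0]

3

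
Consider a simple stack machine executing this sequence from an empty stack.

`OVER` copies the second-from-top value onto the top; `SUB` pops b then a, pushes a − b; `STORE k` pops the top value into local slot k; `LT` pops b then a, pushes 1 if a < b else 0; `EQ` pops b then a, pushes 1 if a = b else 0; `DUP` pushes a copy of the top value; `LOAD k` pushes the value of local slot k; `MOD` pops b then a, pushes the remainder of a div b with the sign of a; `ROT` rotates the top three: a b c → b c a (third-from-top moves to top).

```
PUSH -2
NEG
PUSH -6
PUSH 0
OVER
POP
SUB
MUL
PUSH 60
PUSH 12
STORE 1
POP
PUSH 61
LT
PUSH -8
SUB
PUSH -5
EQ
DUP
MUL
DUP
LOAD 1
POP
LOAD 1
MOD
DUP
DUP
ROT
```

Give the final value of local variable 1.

PUSH -2  -2
NEG      2
PUSH -6  2 -6
PUSH 0   2 -6 0
OVER     2 -6 0 -6
POP      2 -6 0
SUB      2 -6
MUL      -12
PUSH 60  -12 60
PUSH 12  -12 60 12
STORE 1  -12 60
POP      -12
PUSH 61  -12 61
LT       1
PUSH -8  1 -8
SUB      9
PUSH -5  9 -5
EQ       0
DUP      0 0
MUL      0
DUP      0 0
LOAD 1   0 0 12
POP      0 0
LOAD 1   0 0 12
MOD      0 0
DUP      0 0 0
DUP      0 0 0 0
ROT      0 0 0 0

12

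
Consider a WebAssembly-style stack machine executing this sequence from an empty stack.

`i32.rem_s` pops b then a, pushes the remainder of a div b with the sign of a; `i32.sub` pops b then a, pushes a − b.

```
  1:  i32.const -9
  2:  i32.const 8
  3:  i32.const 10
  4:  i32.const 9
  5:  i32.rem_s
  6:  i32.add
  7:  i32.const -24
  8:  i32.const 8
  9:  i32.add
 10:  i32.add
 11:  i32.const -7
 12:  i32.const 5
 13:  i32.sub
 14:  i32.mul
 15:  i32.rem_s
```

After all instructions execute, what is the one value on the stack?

i32.const -9   -9
i32.const 8    -9 8
i32.const 10   -9 8 10
i32.const 9    -9 8 10 9
i32.rem_s      -9 8 1
i32.add        -9 9
i32.const -24  -9 9 -24
i32.const 8    -9 9 -24 8
i32.add        -9 9 -16
i32.add        -9 -7
i32.const -7   -9 -7 -7
i32.const 5    -9 -7 -7 5
i32.sub        -9 -7 -12
i32.mul        -9 84
i32.rem_s      -9

-9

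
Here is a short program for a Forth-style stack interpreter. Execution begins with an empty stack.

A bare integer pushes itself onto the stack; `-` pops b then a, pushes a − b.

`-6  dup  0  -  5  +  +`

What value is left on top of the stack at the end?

-6  : [-6]
dup : [-6, -6]
0   : [-6, -6, 0]
-   : [-6, -6]
5   : [-6, -6, 5]
+   : [-6, -1]
+   : [-7]

-7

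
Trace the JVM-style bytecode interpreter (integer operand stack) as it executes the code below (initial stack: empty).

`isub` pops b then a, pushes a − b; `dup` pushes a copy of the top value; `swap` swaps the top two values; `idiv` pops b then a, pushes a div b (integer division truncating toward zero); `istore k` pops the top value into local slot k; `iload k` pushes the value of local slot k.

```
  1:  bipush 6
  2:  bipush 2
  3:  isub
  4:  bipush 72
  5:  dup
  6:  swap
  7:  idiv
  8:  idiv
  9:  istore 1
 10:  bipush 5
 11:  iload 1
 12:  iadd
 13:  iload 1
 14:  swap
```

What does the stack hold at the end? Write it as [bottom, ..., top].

bipush 6   [6]
bipush 2   [6, 2]
isub       [4]
bipush 72  [4, 72]
dup        [4, 72, 72]
swap       [4, 72, 72]
idiv       [4, 1]
idiv       [4]
istore 1   []
bipush 5   [5]
iload 1    [5, 4]
iadd       [9]
iload 1    [9, 4]
swap       [4, 9]

[4, 9]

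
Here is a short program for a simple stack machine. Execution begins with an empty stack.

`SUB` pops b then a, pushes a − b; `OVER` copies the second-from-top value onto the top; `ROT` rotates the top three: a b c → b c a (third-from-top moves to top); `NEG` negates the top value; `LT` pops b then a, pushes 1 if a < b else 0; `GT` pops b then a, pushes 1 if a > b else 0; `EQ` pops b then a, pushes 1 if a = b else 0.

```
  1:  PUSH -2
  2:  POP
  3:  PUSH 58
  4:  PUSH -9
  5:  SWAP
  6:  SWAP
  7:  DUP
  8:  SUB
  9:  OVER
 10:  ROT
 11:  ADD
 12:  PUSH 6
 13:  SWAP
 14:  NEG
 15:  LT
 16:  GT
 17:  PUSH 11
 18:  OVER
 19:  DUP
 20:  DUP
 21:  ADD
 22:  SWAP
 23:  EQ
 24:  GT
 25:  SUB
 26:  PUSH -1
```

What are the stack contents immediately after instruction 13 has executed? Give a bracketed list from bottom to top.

PUSH -2 : -2
POP     : (empty)
PUSH 58 : 58
PUSH -9 : 58 -9
SWAP    : -9 58
SWAP    : 58 -9
DUP     : 58 -9 -9
SUB     : 58 0
OVER    : 58 0 58
ROT     : 0 58 58
ADD     : 0 116
PUSH 6  : 0 116 6
SWAP    : 0 6 116

[0, 6, 116]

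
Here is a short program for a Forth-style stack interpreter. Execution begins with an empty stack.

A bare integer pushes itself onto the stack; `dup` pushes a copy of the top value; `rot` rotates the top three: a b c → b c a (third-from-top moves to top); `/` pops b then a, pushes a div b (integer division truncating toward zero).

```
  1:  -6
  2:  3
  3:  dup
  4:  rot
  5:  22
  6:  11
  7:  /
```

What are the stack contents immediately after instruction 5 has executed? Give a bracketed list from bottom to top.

-6  : -6
3   : -6 3
dup : -6 3 3
rot : 3 3 -6
22  : 3 3 -6 22

[3, 3, -6, 22]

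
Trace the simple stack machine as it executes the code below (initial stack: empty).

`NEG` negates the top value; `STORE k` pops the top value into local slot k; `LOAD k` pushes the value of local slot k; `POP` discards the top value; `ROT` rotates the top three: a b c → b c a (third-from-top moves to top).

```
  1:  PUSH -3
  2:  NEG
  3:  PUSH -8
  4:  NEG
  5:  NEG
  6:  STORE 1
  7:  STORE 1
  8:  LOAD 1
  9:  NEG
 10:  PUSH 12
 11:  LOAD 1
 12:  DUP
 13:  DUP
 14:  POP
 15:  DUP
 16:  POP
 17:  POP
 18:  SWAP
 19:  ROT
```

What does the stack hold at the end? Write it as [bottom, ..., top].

PUSH -3 -> -3
NEG     -> 3
PUSH -8 -> 3 -8
NEG     -> 3 8
NEG     -> 3 -8
STORE 1 -> 3
STORE 1 -> (empty)
LOAD 1  -> 3
NEG     -> -3
PUSH 12 -> -3 12
LOAD 1  -> -3 12 3
DUP     -> -3 12 3 3
DUP     -> -3 12 3 3 3
POP     -> -3 12 3 3
DUP     -> -3 12 3 3 3
POP     -> -3 12 3 3
POP     -> -3 12 3
SWAP    -> -3 3 12
ROT     -> 3 12 -3

[3, 12, -3]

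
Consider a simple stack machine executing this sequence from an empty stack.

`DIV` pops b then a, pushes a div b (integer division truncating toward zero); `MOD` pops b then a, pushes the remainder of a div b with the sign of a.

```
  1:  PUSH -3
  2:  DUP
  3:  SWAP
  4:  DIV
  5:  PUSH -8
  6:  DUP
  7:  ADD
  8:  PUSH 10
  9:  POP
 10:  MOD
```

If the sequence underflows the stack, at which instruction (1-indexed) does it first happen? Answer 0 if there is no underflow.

0

PUSH -3 -> [-3]
DUP     -> [-3, -3]
SWAP    -> [-3, -3]
DIV     -> [1]
PUSH -8 -> [1, -8]
DUP     -> [1, -8, -8]
ADD     -> [1, -16]
PUSH 10 -> [1, -16, 10]
POP     -> [1, -16]
MOD     -> [1]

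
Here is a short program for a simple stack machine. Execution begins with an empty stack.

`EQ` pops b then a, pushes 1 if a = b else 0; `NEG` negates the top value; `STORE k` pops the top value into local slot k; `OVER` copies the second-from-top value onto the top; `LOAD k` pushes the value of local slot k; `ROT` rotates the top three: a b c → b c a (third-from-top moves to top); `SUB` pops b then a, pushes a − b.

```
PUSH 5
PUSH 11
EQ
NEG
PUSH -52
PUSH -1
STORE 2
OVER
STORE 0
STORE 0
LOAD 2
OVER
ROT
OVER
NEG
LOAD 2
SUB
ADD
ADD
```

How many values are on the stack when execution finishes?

2

PUSH 5   : [5]
PUSH 11  : [5, 11]
EQ       : [0]
NEG      : [0]
PUSH -52 : [0, -52]
PUSH -1  : [0, -52, -1]
STORE 2  : [0, -52]
OVER     : [0, -52, 0]
STORE 0  : [0, -52]
STORE 0  : [0]
LOAD 2   : [0, -1]
OVER     : [0, -1, 0]
ROT      : [-1, 0, 0]
OVER     : [-1, 0, 0, 0]
NEG      : [-1, 0, 0, 0]
LOAD 2   : [-1, 0, 0, 0, -1]
SUB      : [-1, 0, 0, 1]
ADD      : [-1, 0, 1]
ADD      : [-1, 1]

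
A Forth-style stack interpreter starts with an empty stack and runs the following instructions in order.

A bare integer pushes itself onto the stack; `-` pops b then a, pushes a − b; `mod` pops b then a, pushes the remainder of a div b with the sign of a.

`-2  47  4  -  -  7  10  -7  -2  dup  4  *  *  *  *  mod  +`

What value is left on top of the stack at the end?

-38

-2  : [-2]
47  : [-2, 47]
4   : [-2, 47, 4]
-   : [-2, 43]
-   : [-45]
7   : [-45, 7]
10  : [-45, 7, 10]
-7  : [-45, 7, 10, -7]
-2  : [-45, 7, 10, -7, -2]
dup : [-45, 7, 10, -7, -2, -2]
4   : [-45, 7, 10, -7, -2, -2, 4]
*   : [-45, 7, 10, -7, -2, -8]
*   : [-45, 7, 10, -7, 16]
*   : [-45, 7, 10, -112]
*   : [-45, 7, -1120]
mod : [-45, 7]
+   : [-38]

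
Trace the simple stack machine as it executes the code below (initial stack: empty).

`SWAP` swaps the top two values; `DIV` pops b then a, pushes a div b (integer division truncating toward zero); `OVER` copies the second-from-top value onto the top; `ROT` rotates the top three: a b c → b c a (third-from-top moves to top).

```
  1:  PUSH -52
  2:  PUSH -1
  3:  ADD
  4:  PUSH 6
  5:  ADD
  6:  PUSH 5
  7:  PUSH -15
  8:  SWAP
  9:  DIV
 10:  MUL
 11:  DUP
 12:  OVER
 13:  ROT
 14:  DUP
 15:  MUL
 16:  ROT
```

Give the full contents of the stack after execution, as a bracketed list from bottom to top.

[141, 19881, 141]

PUSH -52 -> -52
PUSH -1  -> -52 -1
ADD      -> -53
PUSH 6   -> -53 6
ADD      -> -47
PUSH 5   -> -47 5
PUSH -15 -> -47 5 -15
SWAP     -> -47 -15 5
DIV      -> -47 -3
MUL      -> 141
DUP      -> 141 141
OVER     -> 141 141 141
ROT      -> 141 141 141
DUP      -> 141 141 141 141
MUL      -> 141 141 19881
ROT      -> 141 19881 141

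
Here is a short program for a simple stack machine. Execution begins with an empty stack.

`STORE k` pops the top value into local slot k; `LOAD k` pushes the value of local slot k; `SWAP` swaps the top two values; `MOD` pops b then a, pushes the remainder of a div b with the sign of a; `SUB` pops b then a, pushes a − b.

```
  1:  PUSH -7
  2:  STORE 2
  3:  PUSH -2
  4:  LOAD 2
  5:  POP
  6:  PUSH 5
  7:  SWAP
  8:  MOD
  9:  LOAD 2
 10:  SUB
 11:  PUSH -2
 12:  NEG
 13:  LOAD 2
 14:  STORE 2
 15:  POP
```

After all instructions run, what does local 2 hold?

PUSH -7 : [-7]
STORE 2 : []
PUSH -2 : [-2]
LOAD 2  : [-2, -7]
POP     : [-2]
PUSH 5  : [-2, 5]
SWAP    : [5, -2]
MOD     : [1]
LOAD 2  : [1, -7]
SUB     : [8]
PUSH -2 : [8, -2]
NEG     : [8, 2]
LOAD 2  : [8, 2, -7]
STORE 2 : [8, 2]
POP     : [8]

-7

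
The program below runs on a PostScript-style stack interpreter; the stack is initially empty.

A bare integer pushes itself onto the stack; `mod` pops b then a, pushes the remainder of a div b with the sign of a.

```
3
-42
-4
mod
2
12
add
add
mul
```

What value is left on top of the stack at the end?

3   → 3
-42 → 3 -42
-4  → 3 -42 -4
mod → 3 -2
2   → 3 -2 2
12  → 3 -2 2 12
add → 3 -2 14
add → 3 12
mul → 36

36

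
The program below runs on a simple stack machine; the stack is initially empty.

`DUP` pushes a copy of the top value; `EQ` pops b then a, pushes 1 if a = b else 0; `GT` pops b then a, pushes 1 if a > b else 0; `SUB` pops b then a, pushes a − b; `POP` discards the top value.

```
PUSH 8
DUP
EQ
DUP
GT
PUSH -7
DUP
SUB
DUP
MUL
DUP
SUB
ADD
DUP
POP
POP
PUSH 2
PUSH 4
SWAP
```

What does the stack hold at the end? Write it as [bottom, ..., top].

[4, 2]

PUSH 8  -> [8]
DUP     -> [8, 8]
EQ      -> [1]
DUP     -> [1, 1]
GT      -> [0]
PUSH -7 -> [0, -7]
DUP     -> [0, -7, -7]
SUB     -> [0, 0]
DUP     -> [0, 0, 0]
MUL     -> [0, 0]
DUP     -> [0, 0, 0]
SUB     -> [0, 0]
ADD     -> [0]
DUP     -> [0, 0]
POP     -> [0]
POP     -> []
PUSH 2  -> [2]
PUSH 4  -> [2, 4]
SWAP    -> [4, 2]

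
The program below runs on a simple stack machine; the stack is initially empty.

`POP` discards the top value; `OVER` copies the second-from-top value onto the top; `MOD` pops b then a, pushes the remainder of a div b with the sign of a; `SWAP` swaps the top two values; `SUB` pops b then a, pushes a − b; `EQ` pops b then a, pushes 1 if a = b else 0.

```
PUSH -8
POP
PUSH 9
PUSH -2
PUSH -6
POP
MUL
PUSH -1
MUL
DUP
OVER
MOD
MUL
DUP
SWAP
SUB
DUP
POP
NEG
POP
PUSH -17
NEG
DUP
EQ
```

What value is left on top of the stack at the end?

1

PUSH -8   [-8]
POP       []
PUSH 9    [9]
PUSH -2   [9, -2]
PUSH -6   [9, -2, -6]
POP       [9, -2]
MUL       [-18]
PUSH -1   [-18, -1]
MUL       [18]
DUP       [18, 18]
OVER      [18, 18, 18]
MOD       [18, 0]
MUL       [0]
DUP       [0, 0]
SWAP      [0, 0]
SUB       [0]
DUP       [0, 0]
POP       [0]
NEG       [0]
POP       []
PUSH -17  [-17]
NEG       [17]
DUP       [17, 17]
EQ        [1]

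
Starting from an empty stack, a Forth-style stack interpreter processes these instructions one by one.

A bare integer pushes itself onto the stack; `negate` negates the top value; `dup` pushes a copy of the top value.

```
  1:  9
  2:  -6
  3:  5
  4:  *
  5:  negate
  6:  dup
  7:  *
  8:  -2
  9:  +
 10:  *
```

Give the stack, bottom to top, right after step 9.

[9, 898]

9      → 9
-6     → 9 -6
5      → 9 -6 5
*      → 9 -30
negate → 9 30
dup    → 9 30 30
*      → 9 900
-2     → 9 900 -2
+      → 9 898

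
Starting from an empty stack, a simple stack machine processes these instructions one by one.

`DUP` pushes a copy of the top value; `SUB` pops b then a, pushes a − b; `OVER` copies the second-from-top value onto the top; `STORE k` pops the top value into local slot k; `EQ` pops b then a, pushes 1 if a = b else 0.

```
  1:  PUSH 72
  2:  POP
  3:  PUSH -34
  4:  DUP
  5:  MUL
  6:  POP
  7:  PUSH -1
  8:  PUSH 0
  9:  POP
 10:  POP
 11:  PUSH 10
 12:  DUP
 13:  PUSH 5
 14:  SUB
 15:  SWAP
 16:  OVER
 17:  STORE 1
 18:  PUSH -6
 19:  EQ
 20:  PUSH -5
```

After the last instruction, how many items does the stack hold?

3

PUSH 72  → [72]
POP      → []
PUSH -34 → [-34]
DUP      → [-34, -34]
MUL      → [1156]
POP      → []
PUSH -1  → [-1]
PUSH 0   → [-1, 0]
POP      → [-1]
POP      → []
PUSH 10  → [10]
DUP      → [10, 10]
PUSH 5   → [10, 10, 5]
SUB      → [10, 5]
SWAP     → [5, 10]
OVER     → [5, 10, 5]
STORE 1  → [5, 10]
PUSH -6  → [5, 10, -6]
EQ       → [5, 0]
PUSH -5  → [5, 0, -5]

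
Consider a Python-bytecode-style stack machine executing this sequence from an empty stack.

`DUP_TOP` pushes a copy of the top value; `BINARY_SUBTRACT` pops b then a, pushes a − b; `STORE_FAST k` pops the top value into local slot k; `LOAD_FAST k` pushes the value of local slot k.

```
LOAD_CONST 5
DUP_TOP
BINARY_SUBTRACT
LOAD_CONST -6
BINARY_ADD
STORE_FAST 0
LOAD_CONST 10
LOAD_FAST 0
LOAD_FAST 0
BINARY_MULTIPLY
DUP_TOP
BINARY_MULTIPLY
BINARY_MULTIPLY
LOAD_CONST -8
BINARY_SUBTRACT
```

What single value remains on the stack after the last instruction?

12968

LOAD_CONST 5    → 5
DUP_TOP         → 5 5
BINARY_SUBTRACT → 0
LOAD_CONST -6   → 0 -6
BINARY_ADD      → -6
STORE_FAST 0    → (empty)
LOAD_CONST 10   → 10
LOAD_FAST 0     → 10 -6
LOAD_FAST 0     → 10 -6 -6
BINARY_MULTIPLY → 10 36
DUP_TOP         → 10 36 36
BINARY_MULTIPLY → 10 1296
BINARY_MULTIPLY → 12960
LOAD_CONST -8   → 12960 -8
BINARY_SUBTRACT → 12968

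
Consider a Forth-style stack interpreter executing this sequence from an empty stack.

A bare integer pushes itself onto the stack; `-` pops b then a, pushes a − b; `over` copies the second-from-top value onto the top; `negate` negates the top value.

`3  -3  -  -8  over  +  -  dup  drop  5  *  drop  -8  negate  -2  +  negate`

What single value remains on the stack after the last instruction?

-6

3      -> 3
-3     -> 3 -3
-      -> 6
-8     -> 6 -8
over   -> 6 -8 6
+      -> 6 -2
-      -> 8
dup    -> 8 8
drop   -> 8
5      -> 8 5
*      -> 40
drop   -> (empty)
-8     -> -8
negate -> 8
-2     -> 8 -2
+      -> 6
negate -> -6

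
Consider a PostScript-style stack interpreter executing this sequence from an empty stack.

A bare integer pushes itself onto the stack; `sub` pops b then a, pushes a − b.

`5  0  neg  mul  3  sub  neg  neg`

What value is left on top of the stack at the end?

5   : [5]
0   : [5, 0]
neg : [5, 0]
mul : [0]
3   : [0, 3]
sub : [-3]
neg : [3]
neg : [-3]

-3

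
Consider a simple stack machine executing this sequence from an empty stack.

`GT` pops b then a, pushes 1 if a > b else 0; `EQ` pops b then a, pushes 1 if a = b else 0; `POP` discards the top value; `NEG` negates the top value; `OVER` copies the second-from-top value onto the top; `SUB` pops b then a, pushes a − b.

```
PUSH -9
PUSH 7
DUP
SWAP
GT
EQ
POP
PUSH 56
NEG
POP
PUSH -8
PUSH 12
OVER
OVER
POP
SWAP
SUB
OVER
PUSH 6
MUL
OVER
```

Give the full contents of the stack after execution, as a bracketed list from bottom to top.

PUSH -9 : -9
PUSH 7  : -9 7
DUP     : -9 7 7
SWAP    : -9 7 7
GT      : -9 0
EQ      : 0
POP     : (empty)
PUSH 56 : 56
NEG     : -56
POP     : (empty)
PUSH -8 : -8
PUSH 12 : -8 12
OVER    : -8 12 -8
OVER    : -8 12 -8 12
POP     : -8 12 -8
SWAP    : -8 -8 12
SUB     : -8 -20
OVER    : -8 -20 -8
PUSH 6  : -8 -20 -8 6
MUL     : -8 -20 -48
OVER    : -8 -20 -48 -20

[-8, -20, -48, -20]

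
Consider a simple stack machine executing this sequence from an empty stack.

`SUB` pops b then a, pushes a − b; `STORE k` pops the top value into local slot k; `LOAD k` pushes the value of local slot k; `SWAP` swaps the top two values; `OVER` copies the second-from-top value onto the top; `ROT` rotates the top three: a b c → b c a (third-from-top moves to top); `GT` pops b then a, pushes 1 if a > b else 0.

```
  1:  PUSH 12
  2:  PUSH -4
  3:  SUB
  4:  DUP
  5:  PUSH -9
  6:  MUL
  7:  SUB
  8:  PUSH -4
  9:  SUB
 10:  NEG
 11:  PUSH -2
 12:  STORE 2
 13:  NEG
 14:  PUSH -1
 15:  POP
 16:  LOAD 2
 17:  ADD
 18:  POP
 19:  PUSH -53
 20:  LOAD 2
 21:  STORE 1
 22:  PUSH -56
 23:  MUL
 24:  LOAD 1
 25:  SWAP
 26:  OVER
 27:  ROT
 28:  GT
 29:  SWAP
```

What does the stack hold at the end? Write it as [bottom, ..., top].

PUSH 12  -> [12]
PUSH -4  -> [12, -4]
SUB      -> [16]
DUP      -> [16, 16]
PUSH -9  -> [16, 16, -9]
MUL      -> [16, -144]
SUB      -> [160]
PUSH -4  -> [160, -4]
SUB      -> [164]
NEG      -> [-164]
PUSH -2  -> [-164, -2]
STORE 2  -> [-164]
NEG      -> [164]
PUSH -1  -> [164, -1]
POP      -> [164]
LOAD 2   -> [164, -2]
ADD      -> [162]
POP      -> []
PUSH -53 -> [-53]
LOAD 2   -> [-53, -2]
STORE 1  -> [-53]
PUSH -56 -> [-53, -56]
MUL      -> [2968]
LOAD 1   -> [2968, -2]
SWAP     -> [-2, 2968]
OVER     -> [-2, 2968, -2]
ROT      -> [2968, -2, -2]
GT       -> [2968, 0]
SWAP     -> [0, 2968]

[0, 2968]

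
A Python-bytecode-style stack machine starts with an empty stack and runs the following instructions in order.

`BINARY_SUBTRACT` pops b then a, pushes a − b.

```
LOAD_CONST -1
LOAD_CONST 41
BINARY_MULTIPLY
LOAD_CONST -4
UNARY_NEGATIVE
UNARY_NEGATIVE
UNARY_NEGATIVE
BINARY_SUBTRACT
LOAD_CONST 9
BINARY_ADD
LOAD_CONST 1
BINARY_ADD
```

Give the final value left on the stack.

LOAD_CONST -1   -> [-1]
LOAD_CONST 41   -> [-1, 41]
BINARY_MULTIPLY -> [-41]
LOAD_CONST -4   -> [-41, -4]
UNARY_NEGATIVE  -> [-41, 4]
UNARY_NEGATIVE  -> [-41, -4]
UNARY_NEGATIVE  -> [-41, 4]
BINARY_SUBTRACT -> [-45]
LOAD_CONST 9    -> [-45, 9]
BINARY_ADD      -> [-36]
LOAD_CONST 1    -> [-36, 1]
BINARY_ADD      -> [-35]

-35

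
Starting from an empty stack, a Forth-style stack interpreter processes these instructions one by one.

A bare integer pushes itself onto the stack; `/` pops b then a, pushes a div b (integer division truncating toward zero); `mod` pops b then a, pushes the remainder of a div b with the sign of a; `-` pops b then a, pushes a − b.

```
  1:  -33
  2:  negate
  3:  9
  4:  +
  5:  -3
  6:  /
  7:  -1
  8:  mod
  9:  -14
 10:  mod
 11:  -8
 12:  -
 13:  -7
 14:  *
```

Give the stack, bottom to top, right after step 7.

-33     -33
negate  33
9       33 9
+       42
-3      42 -3
/       -14
-1      -14 -1

[-14, -1]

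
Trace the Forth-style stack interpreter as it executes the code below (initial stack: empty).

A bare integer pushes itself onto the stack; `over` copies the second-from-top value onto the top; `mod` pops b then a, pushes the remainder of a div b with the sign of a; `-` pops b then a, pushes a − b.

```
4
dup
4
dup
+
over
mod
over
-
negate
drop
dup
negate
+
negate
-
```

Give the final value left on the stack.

4

4      : 4
dup    : 4 4
4      : 4 4 4
dup    : 4 4 4 4
+      : 4 4 8
over   : 4 4 8 4
mod    : 4 4 0
over   : 4 4 0 4
-      : 4 4 -4
negate : 4 4 4
drop   : 4 4
dup    : 4 4 4
negate : 4 4 -4
+      : 4 0
negate : 4 0
-      : 4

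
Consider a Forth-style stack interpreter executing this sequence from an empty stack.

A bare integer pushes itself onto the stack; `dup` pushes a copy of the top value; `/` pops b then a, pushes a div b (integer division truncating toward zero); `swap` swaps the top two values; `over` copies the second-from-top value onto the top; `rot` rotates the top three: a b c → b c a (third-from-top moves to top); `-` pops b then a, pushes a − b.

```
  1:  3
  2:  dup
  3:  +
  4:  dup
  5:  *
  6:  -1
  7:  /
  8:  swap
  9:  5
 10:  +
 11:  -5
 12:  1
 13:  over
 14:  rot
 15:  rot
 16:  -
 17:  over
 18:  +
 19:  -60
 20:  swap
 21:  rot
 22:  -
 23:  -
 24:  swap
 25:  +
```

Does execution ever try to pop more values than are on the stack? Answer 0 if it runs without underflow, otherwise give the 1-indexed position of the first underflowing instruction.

8

3   -> [3]
dup -> [3, 3]
+   -> [6]
dup -> [6, 6]
*   -> [36]
-1  -> [36, -1]
/   -> [-36]
swap  — needs 2 operands, stack has 1 → underflow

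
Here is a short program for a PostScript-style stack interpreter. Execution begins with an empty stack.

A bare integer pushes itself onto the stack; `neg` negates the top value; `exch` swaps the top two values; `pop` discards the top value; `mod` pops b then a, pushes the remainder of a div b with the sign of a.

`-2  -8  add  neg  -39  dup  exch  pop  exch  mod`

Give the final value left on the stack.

-9

-2   -> [-2]
-8   -> [-2, -8]
add  -> [-10]
neg  -> [10]
-39  -> [10, -39]
dup  -> [10, -39, -39]
exch -> [10, -39, -39]
pop  -> [10, -39]
exch -> [-39, 10]
mod  -> [-9]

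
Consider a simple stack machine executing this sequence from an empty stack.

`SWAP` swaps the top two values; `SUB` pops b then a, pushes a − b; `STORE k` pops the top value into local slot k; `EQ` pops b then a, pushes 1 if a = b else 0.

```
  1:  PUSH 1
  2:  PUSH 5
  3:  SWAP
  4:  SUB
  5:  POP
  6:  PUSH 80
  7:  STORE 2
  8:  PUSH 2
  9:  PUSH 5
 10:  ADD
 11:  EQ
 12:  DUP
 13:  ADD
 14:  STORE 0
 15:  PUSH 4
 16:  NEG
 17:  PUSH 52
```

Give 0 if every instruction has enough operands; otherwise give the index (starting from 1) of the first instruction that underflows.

PUSH 1  -> [1]
PUSH 5  -> [1, 5]
SWAP    -> [5, 1]
SUB     -> [4]
POP     -> []
PUSH 80 -> [80]
STORE 2 -> []
PUSH 2  -> [2]
PUSH 5  -> [2, 5]
ADD     -> [7]
EQ  — needs 2 operands, stack has 1 → underflow

11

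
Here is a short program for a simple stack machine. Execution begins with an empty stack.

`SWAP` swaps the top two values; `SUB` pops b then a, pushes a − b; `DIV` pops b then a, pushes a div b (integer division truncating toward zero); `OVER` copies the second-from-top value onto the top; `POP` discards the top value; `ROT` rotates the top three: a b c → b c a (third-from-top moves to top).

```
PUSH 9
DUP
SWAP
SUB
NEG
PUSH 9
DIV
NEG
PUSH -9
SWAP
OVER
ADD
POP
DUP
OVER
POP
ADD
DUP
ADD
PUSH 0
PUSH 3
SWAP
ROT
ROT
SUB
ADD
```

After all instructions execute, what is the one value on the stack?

PUSH 9  : [9]
DUP     : [9, 9]
SWAP    : [9, 9]
SUB     : [0]
NEG     : [0]
PUSH 9  : [0, 9]
DIV     : [0]
NEG     : [0]
PUSH -9 : [0, -9]
SWAP    : [-9, 0]
OVER    : [-9, 0, -9]
ADD     : [-9, -9]
POP     : [-9]
DUP     : [-9, -9]
OVER    : [-9, -9, -9]
POP     : [-9, -9]
ADD     : [-18]
DUP     : [-18, -18]
ADD     : [-36]
PUSH 0  : [-36, 0]
PUSH 3  : [-36, 0, 3]
SWAP    : [-36, 3, 0]
ROT     : [3, 0, -36]
ROT     : [0, -36, 3]
SUB     : [0, -39]
ADD     : [-39]

-39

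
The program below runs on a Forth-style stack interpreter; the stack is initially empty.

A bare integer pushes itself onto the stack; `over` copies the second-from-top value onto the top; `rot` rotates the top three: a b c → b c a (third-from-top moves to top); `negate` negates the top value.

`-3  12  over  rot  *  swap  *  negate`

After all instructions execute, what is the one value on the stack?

-108

-3      -3
12      -3 12
over    -3 12 -3
rot     12 -3 -3
*       12 9
swap    9 12
*       108
negate  -108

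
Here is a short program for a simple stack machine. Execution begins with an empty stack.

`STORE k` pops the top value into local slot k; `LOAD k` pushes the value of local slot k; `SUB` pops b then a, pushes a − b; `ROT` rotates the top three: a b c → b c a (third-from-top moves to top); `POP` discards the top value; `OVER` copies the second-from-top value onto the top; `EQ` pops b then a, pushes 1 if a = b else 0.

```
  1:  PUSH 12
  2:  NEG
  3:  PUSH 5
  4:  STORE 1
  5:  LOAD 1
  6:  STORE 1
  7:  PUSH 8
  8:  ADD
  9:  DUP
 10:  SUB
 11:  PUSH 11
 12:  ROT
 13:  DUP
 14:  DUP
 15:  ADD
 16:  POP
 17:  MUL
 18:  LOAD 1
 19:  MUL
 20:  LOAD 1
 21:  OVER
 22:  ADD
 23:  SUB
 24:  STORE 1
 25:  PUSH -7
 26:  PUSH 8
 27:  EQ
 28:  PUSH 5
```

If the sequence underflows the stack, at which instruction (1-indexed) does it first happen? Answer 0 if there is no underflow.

PUSH 12 -> [12]
NEG     -> [-12]
PUSH 5  -> [-12, 5]
STORE 1 -> [-12]
LOAD 1  -> [-12, 5]
STORE 1 -> [-12]
PUSH 8  -> [-12, 8]
ADD     -> [-4]
DUP     -> [-4, -4]
SUB     -> [0]
PUSH 11 -> [0, 11]
ROT  — needs 3 operands, stack has 2 → underflow

12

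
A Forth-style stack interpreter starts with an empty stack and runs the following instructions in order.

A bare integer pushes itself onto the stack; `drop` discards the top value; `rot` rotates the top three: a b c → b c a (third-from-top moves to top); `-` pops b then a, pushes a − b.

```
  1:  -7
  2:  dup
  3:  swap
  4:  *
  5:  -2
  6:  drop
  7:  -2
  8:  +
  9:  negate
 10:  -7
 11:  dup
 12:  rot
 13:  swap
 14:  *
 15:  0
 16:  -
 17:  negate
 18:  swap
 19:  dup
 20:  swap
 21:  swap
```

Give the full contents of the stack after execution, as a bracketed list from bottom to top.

[-329, -7, -7]

-7     -> [-7]
dup    -> [-7, -7]
swap   -> [-7, -7]
*      -> [49]
-2     -> [49, -2]
drop   -> [49]
-2     -> [49, -2]
+      -> [47]
negate -> [-47]
-7     -> [-47, -7]
dup    -> [-47, -7, -7]
rot    -> [-7, -7, -47]
swap   -> [-7, -47, -7]
*      -> [-7, 329]
0      -> [-7, 329, 0]
-      -> [-7, 329]
negate -> [-7, -329]
swap   -> [-329, -7]
dup    -> [-329, -7, -7]
swap   -> [-329, -7, -7]
swap   -> [-329, -7, -7]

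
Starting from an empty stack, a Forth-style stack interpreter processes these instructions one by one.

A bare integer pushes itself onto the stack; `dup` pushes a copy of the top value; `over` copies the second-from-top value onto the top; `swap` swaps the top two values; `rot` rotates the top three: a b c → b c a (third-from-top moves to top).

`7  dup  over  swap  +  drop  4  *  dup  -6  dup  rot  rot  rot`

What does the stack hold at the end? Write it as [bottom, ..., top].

[28, 28, -6, -6]

7    → [7]
dup  → [7, 7]
over → [7, 7, 7]
swap → [7, 7, 7]
+    → [7, 14]
drop → [7]
4    → [7, 4]
*    → [28]
dup  → [28, 28]
-6   → [28, 28, -6]
dup  → [28, 28, -6, -6]
rot  → [28, -6, -6, 28]
rot  → [28, -6, 28, -6]
rot  → [28, 28, -6, -6]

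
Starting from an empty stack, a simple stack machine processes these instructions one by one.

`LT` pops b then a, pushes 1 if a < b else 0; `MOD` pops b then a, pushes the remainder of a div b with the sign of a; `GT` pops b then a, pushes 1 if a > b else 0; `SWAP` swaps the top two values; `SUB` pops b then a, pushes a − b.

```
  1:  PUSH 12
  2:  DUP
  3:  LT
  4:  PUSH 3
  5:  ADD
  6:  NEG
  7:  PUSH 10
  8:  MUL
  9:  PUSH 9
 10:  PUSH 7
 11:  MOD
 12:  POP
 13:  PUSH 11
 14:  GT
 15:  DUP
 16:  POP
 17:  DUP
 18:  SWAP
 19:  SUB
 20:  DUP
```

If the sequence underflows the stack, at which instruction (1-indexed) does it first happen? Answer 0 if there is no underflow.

0

PUSH 12 -> 12
DUP     -> 12 12
LT      -> 0
PUSH 3  -> 0 3
ADD     -> 3
NEG     -> -3
PUSH 10 -> -3 10
MUL     -> -30
PUSH 9  -> -30 9
PUSH 7  -> -30 9 7
MOD     -> -30 2
POP     -> -30
PUSH 11 -> -30 11
GT      -> 0
DUP     -> 0 0
POP     -> 0
DUP     -> 0 0
SWAP    -> 0 0
SUB     -> 0
DUP     -> 0 0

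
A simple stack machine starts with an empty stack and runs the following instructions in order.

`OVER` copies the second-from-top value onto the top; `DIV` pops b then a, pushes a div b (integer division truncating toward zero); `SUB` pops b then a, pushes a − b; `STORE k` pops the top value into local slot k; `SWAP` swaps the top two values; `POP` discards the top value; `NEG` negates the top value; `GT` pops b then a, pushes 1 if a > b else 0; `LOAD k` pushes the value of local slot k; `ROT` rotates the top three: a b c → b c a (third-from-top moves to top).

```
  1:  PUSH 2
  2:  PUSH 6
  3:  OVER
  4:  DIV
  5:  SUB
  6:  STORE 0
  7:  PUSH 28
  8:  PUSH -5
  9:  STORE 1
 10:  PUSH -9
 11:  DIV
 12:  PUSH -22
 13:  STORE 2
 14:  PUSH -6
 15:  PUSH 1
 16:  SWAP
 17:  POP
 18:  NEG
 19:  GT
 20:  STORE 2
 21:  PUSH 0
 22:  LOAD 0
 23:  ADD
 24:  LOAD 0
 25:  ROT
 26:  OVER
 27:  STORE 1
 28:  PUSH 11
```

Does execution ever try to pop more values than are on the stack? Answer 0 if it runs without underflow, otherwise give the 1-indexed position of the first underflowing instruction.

25

PUSH 2    [2]
PUSH 6    [2, 6]
OVER      [2, 6, 2]
DIV       [2, 3]
SUB       [-1]
STORE 0   []
PUSH 28   [28]
PUSH -5   [28, -5]
STORE 1   [28]
PUSH -9   [28, -9]
DIV       [-3]
PUSH -22  [-3, -22]
STORE 2   [-3]
PUSH -6   [-3, -6]
PUSH 1    [-3, -6, 1]
SWAP      [-3, 1, -6]
POP       [-3, 1]
NEG       [-3, -1]
GT        [0]
STORE 2   []
PUSH 0    [0]
LOAD 0    [0, -1]
ADD       [-1]
LOAD 0    [-1, -1]
ROT  — needs 3 operands, stack has 2 → underflow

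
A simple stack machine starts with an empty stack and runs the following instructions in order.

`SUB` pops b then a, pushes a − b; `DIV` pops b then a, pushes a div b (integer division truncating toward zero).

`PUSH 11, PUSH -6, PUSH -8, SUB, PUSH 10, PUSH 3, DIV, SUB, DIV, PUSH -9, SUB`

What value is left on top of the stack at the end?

-2

PUSH 11 -> 11
PUSH -6 -> 11 -6
PUSH -8 -> 11 -6 -8
SUB     -> 11 2
PUSH 10 -> 11 2 10
PUSH 3  -> 11 2 10 3
DIV     -> 11 2 3
SUB     -> 11 -1
DIV     -> -11
PUSH -9 -> -11 -9
SUB     -> -2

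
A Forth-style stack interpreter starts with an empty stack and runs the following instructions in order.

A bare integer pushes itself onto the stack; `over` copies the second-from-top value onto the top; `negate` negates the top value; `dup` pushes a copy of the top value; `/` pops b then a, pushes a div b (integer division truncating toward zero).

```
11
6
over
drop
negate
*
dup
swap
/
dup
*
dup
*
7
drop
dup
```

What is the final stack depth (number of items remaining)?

11     : [11]
6      : [11, 6]
over   : [11, 6, 11]
drop   : [11, 6]
negate : [11, -6]
*      : [-66]
dup    : [-66, -66]
swap   : [-66, -66]
/      : [1]
dup    : [1, 1]
*      : [1]
dup    : [1, 1]
*      : [1]
7      : [1, 7]
drop   : [1]
dup    : [1, 1]

2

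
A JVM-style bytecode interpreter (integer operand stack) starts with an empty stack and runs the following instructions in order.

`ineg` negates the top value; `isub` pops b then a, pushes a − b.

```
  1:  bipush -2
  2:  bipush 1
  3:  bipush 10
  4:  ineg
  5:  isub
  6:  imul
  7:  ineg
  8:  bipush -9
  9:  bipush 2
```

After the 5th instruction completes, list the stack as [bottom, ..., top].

[-2, 11]

bipush -2  [-2]
bipush 1   [-2, 1]
bipush 10  [-2, 1, 10]
ineg       [-2, 1, -10]
isub       [-2, 11]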